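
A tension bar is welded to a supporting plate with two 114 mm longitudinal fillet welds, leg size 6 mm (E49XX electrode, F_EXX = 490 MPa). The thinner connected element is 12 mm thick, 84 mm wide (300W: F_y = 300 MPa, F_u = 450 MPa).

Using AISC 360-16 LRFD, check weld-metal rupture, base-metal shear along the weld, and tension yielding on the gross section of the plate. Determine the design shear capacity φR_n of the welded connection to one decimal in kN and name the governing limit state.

Weld metal: throat = 0.707×6 = 4.242 mm, L = 2×114 = 228 mm. φR_n = 0.75 × 0.6 × 490 × 4.242 × 228 = 213.3 kN.
Base metal shear (12 mm plate): yield φR_n = 1.0×0.6×300×12×228 = 492.5 kN; rupture φR_n = 0.75×0.6×450×12×228 = 554.0 kN; take 492.5 kN (yield).
Tension yield (gross): A_g = 84×12 = 1008 mm². φR_n = 0.90 × 300 × 1008 = 272.2 kN.
Governing: min(213.3, 492.5, 272.2) = 213.3 kN → weld metal.

213.3 kN (weld metal governs)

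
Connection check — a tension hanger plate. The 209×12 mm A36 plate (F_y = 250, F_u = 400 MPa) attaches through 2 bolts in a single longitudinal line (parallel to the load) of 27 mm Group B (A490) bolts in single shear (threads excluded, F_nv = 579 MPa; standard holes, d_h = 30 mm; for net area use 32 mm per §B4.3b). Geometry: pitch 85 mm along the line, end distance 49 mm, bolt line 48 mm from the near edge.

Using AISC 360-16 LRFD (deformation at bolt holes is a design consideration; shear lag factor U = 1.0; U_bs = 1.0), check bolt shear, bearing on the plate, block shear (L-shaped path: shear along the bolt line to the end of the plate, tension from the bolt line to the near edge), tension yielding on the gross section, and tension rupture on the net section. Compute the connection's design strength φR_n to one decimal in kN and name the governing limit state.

Bolt shear: A_b = π(27)²/4 = 572.56 mm². φR_n = 0.75 × 579 × 572.56 × 2 × 1 = 497.3 kN.
Bearing (12 mm plate, F_u = 400 MPa): end bolts L_c = 49 − 30/2 = 34, R_n = min(1.2×34×12×400, 2.4×27×12×400) = 195.84 kN/bolt; interior L_c = 85 − 30 = 55, R_n = 311.04 kN/bolt. φR_n = 0.75 × (1×195.84 + 1×311.04) = 380.2 kN.
Block shear: shear path 1×[49+1×85] = 1×134 mm, A_gv = 1608, A_nv = 1×(134 − 1.5×32)×12 = 1032 mm²; tension to near edge: (48 − 0.5×32)×12 = 384 mm². R_n = min(0.6×400×1032, 0.6×250×1608) + 1.0×400×384 = min(247.68, 241.2) + 153.6 = 394.8 kN. φR_n = 0.75 × 394.8 = 296.1 kN.
Tension yield (gross): A_g = 209×12 = 2508 mm². φR_n = 0.90 × 250 × 2508 = 564.3 kN.
Tension rupture (net): A_n = (209 − 1×32)×12 = 2124 mm² (U = 1.0, A_e = A_n). φR_n = 0.75 × 400 × 2124 = 637.2 kN.
Governing: min(497.3, 380.2, 296.1, 564.3, 637.2) = 296.1 kN → block shear.

296.1 kN (block shear governs)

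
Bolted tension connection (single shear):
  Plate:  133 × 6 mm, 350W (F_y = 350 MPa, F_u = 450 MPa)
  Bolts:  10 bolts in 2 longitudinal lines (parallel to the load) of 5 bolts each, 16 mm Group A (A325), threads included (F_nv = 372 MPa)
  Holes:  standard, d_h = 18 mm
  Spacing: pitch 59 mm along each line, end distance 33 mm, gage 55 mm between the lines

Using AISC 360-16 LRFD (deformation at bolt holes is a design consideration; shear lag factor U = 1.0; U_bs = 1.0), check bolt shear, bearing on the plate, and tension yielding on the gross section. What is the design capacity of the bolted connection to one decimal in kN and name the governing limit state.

251.4 kN (gross-section yield governs)

Bolt shear: A_b = π(16)²/4 = 201.06 mm². φR_n = 0.75 × 372 × 201.06 × 10 × 1 = 561.0 kN.
Bearing (6 mm plate, F_u = 450 MPa): end bolts L_c = 33 − 18/2 = 24, R_n = min(1.2×24×6×450, 2.4×16×6×450) = 77.76 kN/bolt; interior L_c = 59 − 18 = 41, R_n = 103.68 kN/bolt. φR_n = 0.75 × (2×77.76 + 8×103.68) = 738.7 kN.
Tension yield (gross): A_g = 133×6 = 798 mm². φR_n = 0.90 × 350 × 798 = 251.4 kN.
Governing: min(561.0, 738.7, 251.4) = 251.4 kN → gross-section yield.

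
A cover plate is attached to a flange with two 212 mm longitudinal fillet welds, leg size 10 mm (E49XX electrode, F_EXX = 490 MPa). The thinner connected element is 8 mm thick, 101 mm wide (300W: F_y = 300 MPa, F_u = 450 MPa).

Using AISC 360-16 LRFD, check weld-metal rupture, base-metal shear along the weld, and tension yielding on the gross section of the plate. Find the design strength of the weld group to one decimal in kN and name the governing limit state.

Weld metal: throat = 0.707×10 = 7.07 mm, L = 2×212 = 424 mm. φR_n = 0.75 × 0.6 × 490 × 7.07 × 424 = 661.0 kN.
Base metal shear (8 mm plate): yield φR_n = 1.0×0.6×300×8×424 = 610.6 kN; rupture φR_n = 0.75×0.6×450×8×424 = 686.9 kN; take 610.6 kN (yield).
Tension yield (gross): A_g = 101×8 = 808 mm². φR_n = 0.90 × 300 × 808 = 218.2 kN.
Governing: min(661.0, 610.6, 218.2) = 218.2 kN → gross-section yield.

218.2 kN (gross-section yield governs)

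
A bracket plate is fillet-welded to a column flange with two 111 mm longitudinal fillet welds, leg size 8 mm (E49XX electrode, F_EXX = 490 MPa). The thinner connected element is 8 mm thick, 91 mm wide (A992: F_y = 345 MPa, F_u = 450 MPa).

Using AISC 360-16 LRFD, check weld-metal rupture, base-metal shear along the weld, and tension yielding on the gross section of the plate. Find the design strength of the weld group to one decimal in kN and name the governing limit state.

226.0 kN (gross-section yield governs)

Weld metal: throat = 0.707×8 = 5.656 mm, L = 2×111 = 222 mm. φR_n = 0.75 × 0.6 × 490 × 5.656 × 222 = 276.9 kN.
Base metal shear (8 mm plate): yield φR_n = 1.0×0.6×345×8×222 = 367.6 kN; rupture φR_n = 0.75×0.6×450×8×222 = 359.6 kN; take 359.6 kN (rupture).
Tension yield (gross): A_g = 91×8 = 728 mm². φR_n = 0.90 × 345 × 728 = 226.0 kN.
Governing: min(276.9, 359.6, 226.0) = 226.0 kN → gross-section yield.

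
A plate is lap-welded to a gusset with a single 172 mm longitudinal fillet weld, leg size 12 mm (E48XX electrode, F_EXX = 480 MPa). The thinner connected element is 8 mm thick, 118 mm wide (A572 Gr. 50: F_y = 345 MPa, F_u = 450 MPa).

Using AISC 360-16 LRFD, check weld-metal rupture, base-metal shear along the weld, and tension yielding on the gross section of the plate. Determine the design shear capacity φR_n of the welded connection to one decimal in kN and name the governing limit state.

Weld metal: throat = 0.707×12 = 8.484 mm, L = 172 mm. φR_n = 0.75 × 0.6 × 480 × 8.484 × 172 = 315.2 kN.
Base metal shear (8 mm plate): yield φR_n = 1.0×0.6×345×8×172 = 284.8 kN; rupture φR_n = 0.75×0.6×450×8×172 = 278.6 kN; take 278.6 kN (rupture).
Tension yield (gross): A_g = 118×8 = 944 mm². φR_n = 0.90 × 345 × 944 = 293.1 kN.
Governing: min(315.2, 278.6, 293.1) = 278.6 kN → base-metal shear.

278.6 kN (base-metal shear governs)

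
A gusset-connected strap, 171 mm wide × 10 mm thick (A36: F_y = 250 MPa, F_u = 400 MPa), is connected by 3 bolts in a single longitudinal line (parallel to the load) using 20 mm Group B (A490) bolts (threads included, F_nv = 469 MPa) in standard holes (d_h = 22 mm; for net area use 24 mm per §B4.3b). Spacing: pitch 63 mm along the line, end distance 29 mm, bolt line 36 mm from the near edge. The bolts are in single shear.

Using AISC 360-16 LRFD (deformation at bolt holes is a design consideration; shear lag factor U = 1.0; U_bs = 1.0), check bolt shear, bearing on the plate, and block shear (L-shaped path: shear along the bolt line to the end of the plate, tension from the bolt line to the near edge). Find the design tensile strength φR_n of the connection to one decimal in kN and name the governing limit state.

Bolt shear: A_b = π(20)²/4 = 314.16 mm². φR_n = 0.75 × 469 × 314.16 × 3 × 1 = 331.5 kN.
Bearing (10 mm plate, F_u = 400 MPa): end bolts L_c = 29 − 22/2 = 18, R_n = min(1.2×18×10×400, 2.4×20×10×400) = 86.4 kN/bolt; interior L_c = 63 − 22 = 41, R_n = 192 kN/bolt. φR_n = 0.75 × (1×86.4 + 2×192) = 352.8 kN.
Block shear: shear path 1×[29+2×63] = 1×155 mm, A_gv = 1550, A_nv = 1×(155 − 2.5×24)×10 = 950 mm²; tension to near edge: (36 − 0.5×24)×10 = 240 mm². R_n = min(0.6×400×950, 0.6×250×1550) + 1.0×400×240 = min(228, 232.5) + 96 = 324 kN. φR_n = 0.75 × 324 = 243.0 kN.
Governing: min(331.5, 352.8, 243.0) = 243.0 kN → block shear.

243.0 kN (block shear governs)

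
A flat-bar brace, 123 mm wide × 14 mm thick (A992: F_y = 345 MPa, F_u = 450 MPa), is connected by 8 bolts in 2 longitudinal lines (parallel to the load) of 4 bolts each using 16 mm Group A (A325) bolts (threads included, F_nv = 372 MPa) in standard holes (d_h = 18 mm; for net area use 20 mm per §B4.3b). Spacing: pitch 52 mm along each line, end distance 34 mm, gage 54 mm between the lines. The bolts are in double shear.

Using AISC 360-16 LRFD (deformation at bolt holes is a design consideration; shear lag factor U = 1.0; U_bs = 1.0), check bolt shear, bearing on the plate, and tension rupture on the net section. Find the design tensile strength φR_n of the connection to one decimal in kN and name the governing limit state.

Bolt shear: A_b = π(16)²/4 = 201.06 mm². φR_n = 0.75 × 372 × 201.06 × 8 × 2 = 897.5 kN.
Bearing (14 mm plate, F_u = 450 MPa): end bolts L_c = 34 − 18/2 = 25, R_n = min(1.2×25×14×450, 2.4×16×14×450) = 189 kN/bolt; interior L_c = 52 − 18 = 34, R_n = 241.92 kN/bolt. φR_n = 0.75 × (2×189 + 6×241.92) = 1372.1 kN.
Tension rupture (net): A_n = (123 − 2×20)×14 = 1162 mm² (U = 1.0, A_e = A_n). φR_n = 0.75 × 450 × 1162 = 392.2 kN.
Governing: min(897.5, 1372.1, 392.2) = 392.2 kN → net-section rupture.

392.2 kN (net-section rupture governs)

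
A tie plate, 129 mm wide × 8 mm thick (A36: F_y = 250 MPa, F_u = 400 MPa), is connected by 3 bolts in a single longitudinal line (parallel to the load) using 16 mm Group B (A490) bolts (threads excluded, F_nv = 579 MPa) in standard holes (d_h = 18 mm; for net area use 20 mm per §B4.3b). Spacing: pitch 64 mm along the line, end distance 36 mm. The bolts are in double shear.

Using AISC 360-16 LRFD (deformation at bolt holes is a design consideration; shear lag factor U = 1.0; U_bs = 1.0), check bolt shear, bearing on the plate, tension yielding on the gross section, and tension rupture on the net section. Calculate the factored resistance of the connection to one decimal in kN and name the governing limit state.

Bolt shear: A_b = π(16)²/4 = 201.06 mm². φR_n = 0.75 × 579 × 201.06 × 3 × 2 = 523.9 kN.
Bearing (8 mm plate, F_u = 400 MPa): end bolts L_c = 36 − 18/2 = 27, R_n = min(1.2×27×8×400, 2.4×16×8×400) = 103.68 kN/bolt; interior L_c = 64 − 18 = 46, R_n = 122.88 kN/bolt. φR_n = 0.75 × (1×103.68 + 2×122.88) = 262.1 kN.
Tension yield (gross): A_g = 129×8 = 1032 mm². φR_n = 0.90 × 250 × 1032 = 232.2 kN.
Tension rupture (net): A_n = (129 − 1×20)×8 = 872 mm² (U = 1.0, A_e = A_n). φR_n = 0.75 × 400 × 872 = 261.6 kN.
Governing: min(523.9, 262.1, 232.2, 261.6) = 232.2 kN → gross-section yield.

232.2 kN (gross-section yield governs)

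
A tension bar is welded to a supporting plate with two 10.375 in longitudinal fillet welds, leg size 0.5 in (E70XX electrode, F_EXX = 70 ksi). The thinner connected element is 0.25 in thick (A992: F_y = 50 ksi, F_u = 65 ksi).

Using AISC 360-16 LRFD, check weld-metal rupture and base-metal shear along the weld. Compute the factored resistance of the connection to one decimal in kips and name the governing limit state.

151.7 kips (base-metal shear governs)

Weld metal: throat = 0.707×0.5 = 0.3535 in, L = 2×10.375 = 20.75 in. φR_n = 0.75 × 0.6 × 70 × 0.3535 × 20.75 = 231.1 kips.
Base metal shear (0.25 in plate): yield φR_n = 1.0×0.6×50×0.25×20.75 = 155.6 kips; rupture φR_n = 0.75×0.6×65×0.25×20.75 = 151.7 kips; take 151.7 kips (rupture).
Governing: min(231.1, 151.7) = 151.7 kips → base-metal shear.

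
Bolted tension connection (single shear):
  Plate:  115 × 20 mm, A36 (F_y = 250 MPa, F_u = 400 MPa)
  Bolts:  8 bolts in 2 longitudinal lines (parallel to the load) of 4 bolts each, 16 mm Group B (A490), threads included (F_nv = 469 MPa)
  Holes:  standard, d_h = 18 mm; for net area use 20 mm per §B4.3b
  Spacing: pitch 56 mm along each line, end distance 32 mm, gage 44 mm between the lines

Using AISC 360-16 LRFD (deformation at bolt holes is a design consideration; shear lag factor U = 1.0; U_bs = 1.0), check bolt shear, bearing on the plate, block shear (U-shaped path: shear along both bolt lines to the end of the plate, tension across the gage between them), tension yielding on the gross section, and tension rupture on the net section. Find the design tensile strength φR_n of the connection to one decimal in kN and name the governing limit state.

450.0 kN (net-section rupture governs)

Bolt shear: A_b = π(16)²/4 = 201.06 mm². φR_n = 0.75 × 469 × 201.06 × 8 × 1 = 565.8 kN.
Bearing (20 mm plate, F_u = 400 MPa): end bolts L_c = 32 − 18/2 = 23, R_n = min(1.2×23×20×400, 2.4×16×20×400) = 220.8 kN/bolt; interior L_c = 56 − 18 = 38, R_n = 307.2 kN/bolt. φR_n = 0.75 × (2×220.8 + 6×307.2) = 1713.6 kN.
Block shear: shear path 2×[32+3×56] = 2×200 mm, A_gv = 8000, A_nv = 2×(200 − 3.5×20)×20 = 5200 mm²; tension across gage: (44 − 1×20)×20 = 480 mm². R_n = min(0.6×400×5200, 0.6×250×8000) + 1.0×400×480 = min(1248, 1200) + 192 = 1392 kN. φR_n = 0.75 × 1392 = 1044.0 kN.
Tension yield (gross): A_g = 115×20 = 2300 mm². φR_n = 0.90 × 250 × 2300 = 517.5 kN.
Tension rupture (net): A_n = (115 − 2×20)×20 = 1500 mm² (U = 1.0, A_e = A_n). φR_n = 0.75 × 400 × 1500 = 450.0 kN.
Governing: min(565.8, 1713.6, 1044.0, 517.5, 450.0) = 450.0 kN → net-section rupture.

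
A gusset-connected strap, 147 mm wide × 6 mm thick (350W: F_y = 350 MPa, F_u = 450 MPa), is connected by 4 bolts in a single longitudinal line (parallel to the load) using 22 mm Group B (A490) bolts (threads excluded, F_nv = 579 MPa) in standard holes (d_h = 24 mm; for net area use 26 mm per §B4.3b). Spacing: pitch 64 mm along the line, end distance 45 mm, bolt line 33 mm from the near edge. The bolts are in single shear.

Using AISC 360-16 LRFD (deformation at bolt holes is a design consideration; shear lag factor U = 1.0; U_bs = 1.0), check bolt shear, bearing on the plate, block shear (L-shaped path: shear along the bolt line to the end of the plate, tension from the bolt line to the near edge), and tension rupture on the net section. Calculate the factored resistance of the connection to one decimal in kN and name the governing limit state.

217.9 kN (block shear governs)

Bolt shear: A_b = π(22)²/4 = 380.13 mm². φR_n = 0.75 × 579 × 380.13 × 4 × 1 = 660.3 kN.
Bearing (6 mm plate, F_u = 450 MPa): end bolts L_c = 45 − 24/2 = 33, R_n = min(1.2×33×6×450, 2.4×22×6×450) = 106.92 kN/bolt; interior L_c = 64 − 24 = 40, R_n = 129.6 kN/bolt. φR_n = 0.75 × (1×106.92 + 3×129.6) = 371.8 kN.
Block shear: shear path 1×[45+3×64] = 1×237 mm, A_gv = 1422, A_nv = 1×(237 − 3.5×26)×6 = 876 mm²; tension to near edge: (33 − 0.5×26)×6 = 120 mm². R_n = min(0.6×450×876, 0.6×350×1422) + 1.0×450×120 = min(236.52, 298.62) + 54 = 290.52 kN. φR_n = 0.75 × 290.52 = 217.9 kN.
Tension rupture (net): A_n = (147 − 1×26)×6 = 726 mm² (U = 1.0, A_e = A_n). φR_n = 0.75 × 450 × 726 = 245.0 kN.
Governing: min(660.3, 371.8, 217.9, 245.0) = 217.9 kN → block shear.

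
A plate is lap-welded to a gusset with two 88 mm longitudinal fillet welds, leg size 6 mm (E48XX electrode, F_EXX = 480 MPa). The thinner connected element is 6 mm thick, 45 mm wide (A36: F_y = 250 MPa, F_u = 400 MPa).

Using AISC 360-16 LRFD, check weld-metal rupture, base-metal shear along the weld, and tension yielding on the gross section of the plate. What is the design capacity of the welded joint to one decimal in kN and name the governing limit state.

60.8 kN (gross-section yield governs)

Weld metal: throat = 0.707×6 = 4.242 mm, L = 2×88 = 176 mm. φR_n = 0.75 × 0.6 × 480 × 4.242 × 176 = 161.3 kN.
Base metal shear (6 mm plate): yield φR_n = 1.0×0.6×250×6×176 = 158.4 kN; rupture φR_n = 0.75×0.6×400×6×176 = 190.1 kN; take 158.4 kN (yield).
Tension yield (gross): A_g = 45×6 = 270 mm². φR_n = 0.90 × 250 × 270 = 60.8 kN.
Governing: min(161.3, 158.4, 60.8) = 60.8 kN → gross-section yield.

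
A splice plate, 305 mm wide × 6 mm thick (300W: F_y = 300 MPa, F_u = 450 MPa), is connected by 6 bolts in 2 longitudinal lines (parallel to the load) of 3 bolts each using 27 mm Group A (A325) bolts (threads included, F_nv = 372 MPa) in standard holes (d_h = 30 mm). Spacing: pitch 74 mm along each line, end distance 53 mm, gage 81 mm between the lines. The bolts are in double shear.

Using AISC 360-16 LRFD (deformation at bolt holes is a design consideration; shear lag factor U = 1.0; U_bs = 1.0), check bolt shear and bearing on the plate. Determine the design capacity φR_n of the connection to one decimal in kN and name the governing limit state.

Bolt shear: A_b = π(27)²/4 = 572.56 mm². φR_n = 0.75 × 372 × 572.56 × 6 × 2 = 1916.9 kN.
Bearing (6 mm plate, F_u = 450 MPa): end bolts L_c = 53 − 30/2 = 38, R_n = min(1.2×38×6×450, 2.4×27×6×450) = 123.12 kN/bolt; interior L_c = 74 − 30 = 44, R_n = 142.56 kN/bolt. φR_n = 0.75 × (2×123.12 + 4×142.56) = 612.4 kN.
Governing: min(1916.9, 612.4) = 612.4 kN → bearing.

612.4 kN (bearing governs)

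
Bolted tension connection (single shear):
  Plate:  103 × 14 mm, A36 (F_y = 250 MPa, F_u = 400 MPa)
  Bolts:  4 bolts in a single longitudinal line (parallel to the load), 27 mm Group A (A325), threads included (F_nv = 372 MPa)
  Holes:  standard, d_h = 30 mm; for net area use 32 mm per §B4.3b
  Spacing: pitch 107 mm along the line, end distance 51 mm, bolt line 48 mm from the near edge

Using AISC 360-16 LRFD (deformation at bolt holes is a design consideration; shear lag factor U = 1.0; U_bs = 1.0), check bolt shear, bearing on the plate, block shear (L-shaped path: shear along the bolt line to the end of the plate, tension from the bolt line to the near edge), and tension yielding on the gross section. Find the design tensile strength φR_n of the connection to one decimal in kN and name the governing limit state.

324.5 kN (gross-section yield governs)

Bolt shear: A_b = π(27)²/4 = 572.56 mm². φR_n = 0.75 × 372 × 572.56 × 4 × 1 = 639.0 kN.
Bearing (14 mm plate, F_u = 400 MPa): end bolts L_c = 51 − 30/2 = 36, R_n = min(1.2×36×14×400, 2.4×27×14×400) = 241.92 kN/bolt; interior L_c = 107 − 30 = 77, R_n = 362.88 kN/bolt. φR_n = 0.75 × (1×241.92 + 3×362.88) = 997.9 kN.
Block shear: shear path 1×[51+3×107] = 1×372 mm, A_gv = 5208, A_nv = 1×(372 − 3.5×32)×14 = 3640 mm²; tension to near edge: (48 − 0.5×32)×14 = 448 mm². R_n = min(0.6×400×3640, 0.6×250×5208) + 1.0×400×448 = min(873.6, 781.2) + 179.2 = 960.4 kN. φR_n = 0.75 × 960.4 = 720.3 kN.
Tension yield (gross): A_g = 103×14 = 1442 mm². φR_n = 0.90 × 250 × 1442 = 324.5 kN.
Governing: min(639.0, 997.9, 720.3, 324.5) = 324.5 kN → gross-section yield.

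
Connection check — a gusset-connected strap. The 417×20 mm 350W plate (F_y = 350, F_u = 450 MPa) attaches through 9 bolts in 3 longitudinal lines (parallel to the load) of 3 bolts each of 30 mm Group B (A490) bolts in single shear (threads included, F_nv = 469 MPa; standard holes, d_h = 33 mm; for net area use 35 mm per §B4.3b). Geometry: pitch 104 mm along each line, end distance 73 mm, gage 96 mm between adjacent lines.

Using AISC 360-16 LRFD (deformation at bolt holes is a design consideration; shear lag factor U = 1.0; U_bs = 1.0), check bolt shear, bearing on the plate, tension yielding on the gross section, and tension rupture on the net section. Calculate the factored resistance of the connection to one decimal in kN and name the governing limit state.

2106.0 kN (net-section rupture governs)

Bolt shear: A_b = π(30)²/4 = 706.86 mm². φR_n = 0.75 × 469 × 706.86 × 9 × 1 = 2237.7 kN.
Bearing (20 mm plate, F_u = 450 MPa): end bolts L_c = 73 − 33/2 = 56.5, R_n = min(1.2×56.5×20×450, 2.4×30×20×450) = 610.2 kN/bolt; interior L_c = 104 − 33 = 71, R_n = 648 kN/bolt. φR_n = 0.75 × (3×610.2 + 6×648) = 4289.0 kN.
Tension yield (gross): A_g = 417×20 = 8340 mm². φR_n = 0.90 × 350 × 8340 = 2627.1 kN.
Tension rupture (net): A_n = (417 − 3×35)×20 = 6240 mm² (U = 1.0, A_e = A_n). φR_n = 0.75 × 450 × 6240 = 2106.0 kN.
Governing: min(2237.7, 4289.0, 2627.1, 2106.0) = 2106.0 kN → net-section rupture.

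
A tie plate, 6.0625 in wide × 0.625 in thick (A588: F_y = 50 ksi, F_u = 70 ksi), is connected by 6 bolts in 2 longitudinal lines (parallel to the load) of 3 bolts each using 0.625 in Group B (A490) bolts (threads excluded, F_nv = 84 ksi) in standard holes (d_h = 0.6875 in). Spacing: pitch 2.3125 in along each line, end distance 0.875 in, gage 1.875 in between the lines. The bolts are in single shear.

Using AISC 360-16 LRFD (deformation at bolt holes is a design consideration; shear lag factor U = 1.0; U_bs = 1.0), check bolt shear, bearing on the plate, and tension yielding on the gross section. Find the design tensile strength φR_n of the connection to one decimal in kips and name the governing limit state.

116.0 kips (bolt shear governs)

Bolt shear: A_b = π(0.625)²/4 = 0.3068 in². φR_n = 0.75 × 84 × 0.3068 × 6 × 1 = 116.0 kips.
Bearing (0.625 in plate, F_u = 70 ksi): end bolts L_c = 0.875 − 0.6875/2 = 0.53125, R_n = min(1.2×0.53125×0.625×70, 2.4×0.625×0.625×70) = 27.891 kips/bolt; interior L_c = 2.3125 − 0.6875 = 1.625, R_n = 65.625 kips/bolt. φR_n = 0.75 × (2×27.891 + 4×65.625) = 238.7 kips.
Tension yield (gross): A_g = 6.0625×0.625 = 3.7891 in². φR_n = 0.90 × 50 × 3.7891 = 170.5 kips.
Governing: min(116.0, 238.7, 170.5) = 116.0 kips → bolt shear.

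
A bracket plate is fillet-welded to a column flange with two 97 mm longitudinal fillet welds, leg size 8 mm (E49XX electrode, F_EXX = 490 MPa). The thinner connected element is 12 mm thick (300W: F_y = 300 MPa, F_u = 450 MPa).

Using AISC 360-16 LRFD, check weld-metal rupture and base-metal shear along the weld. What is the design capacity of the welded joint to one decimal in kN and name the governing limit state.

Weld metal: throat = 0.707×8 = 5.656 mm, L = 2×97 = 194 mm. φR_n = 0.75 × 0.6 × 490 × 5.656 × 194 = 241.9 kN.
Base metal shear (12 mm plate): yield φR_n = 1.0×0.6×300×12×194 = 419.0 kN; rupture φR_n = 0.75×0.6×450×12×194 = 471.4 kN; take 419.0 kN (yield).
Governing: min(241.9, 419.0) = 241.9 kN → weld metal.

241.9 kN (weld metal governs)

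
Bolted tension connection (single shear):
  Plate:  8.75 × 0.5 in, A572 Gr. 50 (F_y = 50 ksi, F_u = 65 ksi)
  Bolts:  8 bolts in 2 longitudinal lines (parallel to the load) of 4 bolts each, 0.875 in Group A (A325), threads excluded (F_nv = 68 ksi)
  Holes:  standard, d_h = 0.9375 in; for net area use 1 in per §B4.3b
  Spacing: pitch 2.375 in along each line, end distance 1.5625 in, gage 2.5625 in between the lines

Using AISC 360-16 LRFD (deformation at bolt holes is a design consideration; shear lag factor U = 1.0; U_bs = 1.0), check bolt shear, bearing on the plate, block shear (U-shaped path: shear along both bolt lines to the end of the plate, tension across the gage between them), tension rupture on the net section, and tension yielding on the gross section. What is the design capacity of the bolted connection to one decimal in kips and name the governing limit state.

164.5 kips (net-section rupture governs)

Bolt shear: A_b = π(0.875)²/4 = 0.60132 in². φR_n = 0.75 × 68 × 0.60132 × 8 × 1 = 245.3 kips.
Bearing (0.5 in plate, F_u = 65 ksi): end bolts L_c = 1.5625 − 0.9375/2 = 1.09375, R_n = min(1.2×1.09375×0.5×65, 2.4×0.875×0.5×65) = 42.656 kips/bolt; interior L_c = 2.375 − 0.9375 = 1.4375, R_n = 56.063 kips/bolt. φR_n = 0.75 × (2×42.656 + 6×56.063) = 316.3 kips.
Block shear: shear path 2×[1.5625+3×2.375] = 2×8.6875 in, A_gv = 8.6875, A_nv = 2×(8.6875 − 3.5×1)×0.5 = 5.1875 in²; tension across gage: (2.5625 − 1×1)×0.5 = 0.78125 in². R_n = min(0.6×65×5.1875, 0.6×50×8.6875) + 1.0×65×0.78125 = min(202.31, 260.63) + 50.781 = 253.09 kips. φR_n = 0.75 × 253.09 = 189.8 kips.
Tension rupture (net): A_n = (8.75 − 2×1)×0.5 = 3.375 in² (U = 1.0, A_e = A_n). φR_n = 0.75 × 65 × 3.375 = 164.5 kips.
Tension yield (gross): A_g = 8.75×0.5 = 4.375 in². φR_n = 0.90 × 50 × 4.375 = 196.9 kips.
Governing: min(245.3, 316.3, 189.8, 164.5, 196.9) = 164.5 kips → net-section rupture.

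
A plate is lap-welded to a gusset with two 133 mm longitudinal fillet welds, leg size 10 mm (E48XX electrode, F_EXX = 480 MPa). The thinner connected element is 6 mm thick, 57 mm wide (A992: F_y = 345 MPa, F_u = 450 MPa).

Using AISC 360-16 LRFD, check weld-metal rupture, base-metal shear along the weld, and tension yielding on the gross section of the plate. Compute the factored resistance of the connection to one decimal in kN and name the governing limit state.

Weld metal: throat = 0.707×10 = 7.07 mm, L = 2×133 = 266 mm. φR_n = 0.75 × 0.6 × 480 × 7.07 × 266 = 406.2 kN.
Base metal shear (6 mm plate): yield φR_n = 1.0×0.6×345×6×266 = 330.4 kN; rupture φR_n = 0.75×0.6×450×6×266 = 323.2 kN; take 323.2 kN (rupture).
Tension yield (gross): A_g = 57×6 = 342 mm². φR_n = 0.90 × 345 × 342 = 106.2 kN.
Governing: min(406.2, 323.2, 106.2) = 106.2 kN → gross-section yield.

106.2 kN (gross-section yield governs)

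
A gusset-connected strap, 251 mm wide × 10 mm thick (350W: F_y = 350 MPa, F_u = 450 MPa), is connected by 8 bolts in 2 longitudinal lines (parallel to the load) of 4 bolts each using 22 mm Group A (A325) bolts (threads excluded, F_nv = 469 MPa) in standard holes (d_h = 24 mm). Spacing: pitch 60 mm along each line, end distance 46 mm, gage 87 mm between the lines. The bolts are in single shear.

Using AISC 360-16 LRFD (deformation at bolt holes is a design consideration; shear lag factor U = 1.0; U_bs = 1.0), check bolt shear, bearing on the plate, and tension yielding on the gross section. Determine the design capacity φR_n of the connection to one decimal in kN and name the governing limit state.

Bolt shear: A_b = π(22)²/4 = 380.13 mm². φR_n = 0.75 × 469 × 380.13 × 8 × 1 = 1069.7 kN.
Bearing (10 mm plate, F_u = 450 MPa): end bolts L_c = 46 − 24/2 = 34, R_n = min(1.2×34×10×450, 2.4×22×10×450) = 183.6 kN/bolt; interior L_c = 60 − 24 = 36, R_n = 194.4 kN/bolt. φR_n = 0.75 × (2×183.6 + 6×194.4) = 1150.2 kN.
Tension yield (gross): A_g = 251×10 = 2510 mm². φR_n = 0.90 × 350 × 2510 = 790.7 kN.
Governing: min(1069.7, 1150.2, 790.7) = 790.7 kN → gross-section yield.

790.7 kN (gross-section yield governs)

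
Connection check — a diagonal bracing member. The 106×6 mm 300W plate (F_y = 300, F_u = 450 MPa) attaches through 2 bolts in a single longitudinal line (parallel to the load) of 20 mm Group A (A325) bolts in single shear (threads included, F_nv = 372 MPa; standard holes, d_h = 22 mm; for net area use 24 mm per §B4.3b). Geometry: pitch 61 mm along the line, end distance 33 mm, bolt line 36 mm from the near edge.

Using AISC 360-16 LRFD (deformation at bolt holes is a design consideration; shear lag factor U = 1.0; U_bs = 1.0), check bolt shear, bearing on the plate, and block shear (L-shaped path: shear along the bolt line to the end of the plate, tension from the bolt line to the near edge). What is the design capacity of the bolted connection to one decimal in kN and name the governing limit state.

119.1 kN (block shear governs)

Bolt shear: A_b = π(20)²/4 = 314.16 mm². φR_n = 0.75 × 372 × 314.16 × 2 × 1 = 175.3 kN.
Bearing (6 mm plate, F_u = 450 MPa): end bolts L_c = 33 − 22/2 = 22, R_n = min(1.2×22×6×450, 2.4×20×6×450) = 71.28 kN/bolt; interior L_c = 61 − 22 = 39, R_n = 126.36 kN/bolt. φR_n = 0.75 × (1×71.28 + 1×126.36) = 148.2 kN.
Block shear: shear path 1×[33+1×61] = 1×94 mm, A_gv = 564, A_nv = 1×(94 − 1.5×24)×6 = 348 mm²; tension to near edge: (36 − 0.5×24)×6 = 144 mm². R_n = min(0.6×450×348, 0.6×300×564) + 1.0×450×144 = min(93.96, 101.52) + 64.8 = 158.76 kN. φR_n = 0.75 × 158.76 = 119.1 kN.
Governing: min(175.3, 148.2, 119.1) = 119.1 kN → block shear.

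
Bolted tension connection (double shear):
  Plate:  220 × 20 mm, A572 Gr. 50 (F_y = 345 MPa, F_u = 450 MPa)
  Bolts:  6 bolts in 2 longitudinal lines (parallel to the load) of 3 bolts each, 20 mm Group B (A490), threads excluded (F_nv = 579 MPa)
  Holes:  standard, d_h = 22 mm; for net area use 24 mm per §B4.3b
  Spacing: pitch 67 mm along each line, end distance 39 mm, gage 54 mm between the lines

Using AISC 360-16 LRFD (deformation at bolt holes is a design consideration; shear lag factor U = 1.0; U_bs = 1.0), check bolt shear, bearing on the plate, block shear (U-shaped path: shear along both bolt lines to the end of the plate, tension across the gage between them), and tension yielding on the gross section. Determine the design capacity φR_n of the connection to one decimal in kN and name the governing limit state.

1117.8 kN (block shear governs)

Bolt shear: A_b = π(20)²/4 = 314.16 mm². φR_n = 0.75 × 579 × 314.16 × 6 × 2 = 1637.1 kN.
Bearing (20 mm plate, F_u = 450 MPa): end bolts L_c = 39 − 22/2 = 28, R_n = min(1.2×28×20×450, 2.4×20×20×450) = 302.4 kN/bolt; interior L_c = 67 − 22 = 45, R_n = 432 kN/bolt. φR_n = 0.75 × (2×302.4 + 4×432) = 1749.6 kN.
Block shear: shear path 2×[39+2×67] = 2×173 mm, A_gv = 6920, A_nv = 2×(173 − 2.5×24)×20 = 4520 mm²; tension across gage: (54 − 1×24)×20 = 600 mm². R_n = min(0.6×450×4520, 0.6×345×6920) + 1.0×450×600 = min(1220.4, 1432.4) + 270 = 1490.4 kN. φR_n = 0.75 × 1490.4 = 1117.8 kN.
Tension yield (gross): A_g = 220×20 = 4400 mm². φR_n = 0.90 × 345 × 4400 = 1366.2 kN.
Governing: min(1637.1, 1749.6, 1117.8, 1366.2) = 1117.8 kN → block shear.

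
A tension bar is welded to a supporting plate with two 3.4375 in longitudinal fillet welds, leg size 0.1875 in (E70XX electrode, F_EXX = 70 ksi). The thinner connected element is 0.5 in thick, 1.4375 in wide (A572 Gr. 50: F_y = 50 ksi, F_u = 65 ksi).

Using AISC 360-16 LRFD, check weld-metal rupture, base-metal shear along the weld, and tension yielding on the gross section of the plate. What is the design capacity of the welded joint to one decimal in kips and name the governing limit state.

Weld metal: throat = 0.707×0.1875 = 0.13256 in, L = 2×3.4375 = 6.875 in. φR_n = 0.75 × 0.6 × 70 × 0.13256 × 6.875 = 28.7 kips.
Base metal shear (0.5 in plate): yield φR_n = 1.0×0.6×50×0.5×6.875 = 103.1 kips; rupture φR_n = 0.75×0.6×65×0.5×6.875 = 100.5 kips; take 100.5 kips (rupture).
Tension yield (gross): A_g = 1.4375×0.5 = 0.71875 in². φR_n = 0.90 × 50 × 0.71875 = 32.3 kips.
Governing: min(28.7, 100.5, 32.3) = 28.7 kips → weld metal.

28.7 kips (weld metal governs)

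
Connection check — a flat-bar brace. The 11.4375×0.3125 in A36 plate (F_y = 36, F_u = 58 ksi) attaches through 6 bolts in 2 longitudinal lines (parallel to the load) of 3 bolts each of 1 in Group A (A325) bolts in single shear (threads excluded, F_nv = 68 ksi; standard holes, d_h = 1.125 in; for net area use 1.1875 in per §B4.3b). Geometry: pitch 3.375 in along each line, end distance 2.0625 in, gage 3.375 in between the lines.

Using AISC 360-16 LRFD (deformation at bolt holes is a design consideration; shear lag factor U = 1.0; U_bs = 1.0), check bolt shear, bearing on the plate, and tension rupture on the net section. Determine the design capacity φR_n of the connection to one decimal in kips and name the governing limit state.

Bolt shear: A_b = π(1)²/4 = 0.7854 in². φR_n = 0.75 × 68 × 0.7854 × 6 × 1 = 240.3 kips.
Bearing (0.3125 in plate, F_u = 58 ksi): end bolts L_c = 2.0625 − 1.125/2 = 1.5, R_n = min(1.2×1.5×0.3125×58, 2.4×1×0.3125×58) = 32.625 kips/bolt; interior L_c = 3.375 − 1.125 = 2.25, R_n = 43.5 kips/bolt. φR_n = 0.75 × (2×32.625 + 4×43.5) = 179.4 kips.
Tension rupture (net): A_n = (11.4375 − 2×1.1875)×0.3125 = 2.832 in² (U = 1.0, A_e = A_n). φR_n = 0.75 × 58 × 2.832 = 123.2 kips.
Governing: min(240.3, 179.4, 123.2) = 123.2 kips → net-section rupture.

123.2 kips (net-section rupture governs)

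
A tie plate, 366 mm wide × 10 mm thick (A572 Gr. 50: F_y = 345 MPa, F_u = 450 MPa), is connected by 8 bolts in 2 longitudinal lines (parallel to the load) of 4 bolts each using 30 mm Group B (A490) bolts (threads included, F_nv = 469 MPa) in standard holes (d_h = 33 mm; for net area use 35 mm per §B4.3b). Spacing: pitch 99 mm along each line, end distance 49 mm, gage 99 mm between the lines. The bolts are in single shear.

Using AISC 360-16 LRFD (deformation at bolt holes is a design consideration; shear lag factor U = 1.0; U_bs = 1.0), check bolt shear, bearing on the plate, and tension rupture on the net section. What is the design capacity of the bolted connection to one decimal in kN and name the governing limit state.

Bolt shear: A_b = π(30)²/4 = 706.86 mm². φR_n = 0.75 × 469 × 706.86 × 8 × 1 = 1989.1 kN.
Bearing (10 mm plate, F_u = 450 MPa): end bolts L_c = 49 − 33/2 = 32.5, R_n = min(1.2×32.5×10×450, 2.4×30×10×450) = 175.5 kN/bolt; interior L_c = 99 − 33 = 66, R_n = 324 kN/bolt. φR_n = 0.75 × (2×175.5 + 6×324) = 1721.3 kN.
Tension rupture (net): A_n = (366 − 2×35)×10 = 2960 mm² (U = 1.0, A_e = A_n). φR_n = 0.75 × 450 × 2960 = 999.0 kN.
Governing: min(1989.1, 1721.3, 999.0) = 999.0 kN → net-section rupture.

999.0 kN (net-section rupture governs)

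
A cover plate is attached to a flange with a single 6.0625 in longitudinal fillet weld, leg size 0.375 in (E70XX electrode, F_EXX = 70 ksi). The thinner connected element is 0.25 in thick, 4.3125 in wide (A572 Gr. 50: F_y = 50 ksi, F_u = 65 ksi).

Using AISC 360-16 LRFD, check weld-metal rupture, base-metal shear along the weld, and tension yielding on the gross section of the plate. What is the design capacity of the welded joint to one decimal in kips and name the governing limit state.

Weld metal: throat = 0.707×0.375 = 0.26513 in, L = 6.0625 in. φR_n = 0.75 × 0.6 × 70 × 0.26513 × 6.0625 = 50.6 kips.
Base metal shear (0.25 in plate): yield φR_n = 1.0×0.6×50×0.25×6.0625 = 45.5 kips; rupture φR_n = 0.75×0.6×65×0.25×6.0625 = 44.3 kips; take 44.3 kips (rupture).
Tension yield (gross): A_g = 4.3125×0.25 = 1.0781 in². φR_n = 0.90 × 50 × 1.0781 = 48.5 kips.
Governing: min(50.6, 44.3, 48.5) = 44.3 kips → base-metal shear.

44.3 kips (base-metal shear governs)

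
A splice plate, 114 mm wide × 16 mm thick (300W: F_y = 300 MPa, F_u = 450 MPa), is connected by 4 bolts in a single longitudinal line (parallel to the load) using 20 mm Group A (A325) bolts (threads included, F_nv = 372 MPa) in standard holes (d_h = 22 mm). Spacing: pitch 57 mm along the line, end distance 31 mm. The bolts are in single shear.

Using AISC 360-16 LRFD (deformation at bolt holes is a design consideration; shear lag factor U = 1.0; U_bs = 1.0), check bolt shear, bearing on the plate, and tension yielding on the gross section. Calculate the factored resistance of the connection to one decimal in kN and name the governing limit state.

350.6 kN (bolt shear governs)

Bolt shear: A_b = π(20)²/4 = 314.16 mm². φR_n = 0.75 × 372 × 314.16 × 4 × 1 = 350.6 kN.
Bearing (16 mm plate, F_u = 450 MPa): end bolts L_c = 31 − 22/2 = 20, R_n = min(1.2×20×16×450, 2.4×20×16×450) = 172.8 kN/bolt; interior L_c = 57 − 22 = 35, R_n = 302.4 kN/bolt. φR_n = 0.75 × (1×172.8 + 3×302.4) = 810.0 kN.
Tension yield (gross): A_g = 114×16 = 1824 mm². φR_n = 0.90 × 300 × 1824 = 492.5 kN.
Governing: min(350.6, 810.0, 492.5) = 350.6 kN → bolt shear.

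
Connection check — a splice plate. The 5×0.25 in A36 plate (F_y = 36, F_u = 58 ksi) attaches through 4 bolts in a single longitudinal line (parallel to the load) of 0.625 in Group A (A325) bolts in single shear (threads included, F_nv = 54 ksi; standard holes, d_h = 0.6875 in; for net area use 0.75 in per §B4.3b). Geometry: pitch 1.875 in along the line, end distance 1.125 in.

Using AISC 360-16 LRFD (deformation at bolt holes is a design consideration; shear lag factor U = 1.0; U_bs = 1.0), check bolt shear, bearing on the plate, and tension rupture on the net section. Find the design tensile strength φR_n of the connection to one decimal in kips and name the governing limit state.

Bolt shear: A_b = π(0.625)²/4 = 0.3068 in². φR_n = 0.75 × 54 × 0.3068 × 4 × 1 = 49.7 kips.
Bearing (0.25 in plate, F_u = 58 ksi): end bolts L_c = 1.125 − 0.6875/2 = 0.78125, R_n = min(1.2×0.78125×0.25×58, 2.4×0.625×0.25×58) = 13.594 kips/bolt; interior L_c = 1.875 − 0.6875 = 1.1875, R_n = 20.663 kips/bolt. φR_n = 0.75 × (1×13.594 + 3×20.663) = 56.7 kips.
Tension rupture (net): A_n = (5 − 1×0.75)×0.25 = 1.0625 in² (U = 1.0, A_e = A_n). φR_n = 0.75 × 58 × 1.0625 = 46.2 kips.
Governing: min(49.7, 56.7, 46.2) = 46.2 kips → net-section rupture.

46.2 kips (net-section rupture governs)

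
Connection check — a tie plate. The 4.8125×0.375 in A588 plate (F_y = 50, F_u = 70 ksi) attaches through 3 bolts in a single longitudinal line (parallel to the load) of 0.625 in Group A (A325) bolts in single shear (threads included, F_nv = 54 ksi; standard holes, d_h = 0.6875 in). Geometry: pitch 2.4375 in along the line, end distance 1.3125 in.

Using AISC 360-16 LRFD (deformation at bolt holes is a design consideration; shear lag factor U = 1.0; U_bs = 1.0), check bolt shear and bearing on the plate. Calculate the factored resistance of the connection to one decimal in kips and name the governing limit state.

Bolt shear: A_b = π(0.625)²/4 = 0.3068 in². φR_n = 0.75 × 54 × 0.3068 × 3 × 1 = 37.3 kips.
Bearing (0.375 in plate, F_u = 70 ksi): end bolts L_c = 1.3125 − 0.6875/2 = 0.96875, R_n = min(1.2×0.96875×0.375×70, 2.4×0.625×0.375×70) = 30.516 kips/bolt; interior L_c = 2.4375 − 0.6875 = 1.75, R_n = 39.375 kips/bolt. φR_n = 0.75 × (1×30.516 + 2×39.375) = 81.9 kips.
Governing: min(37.3, 81.9) = 37.3 kips → bolt shear.

37.3 kips (bolt shear governs)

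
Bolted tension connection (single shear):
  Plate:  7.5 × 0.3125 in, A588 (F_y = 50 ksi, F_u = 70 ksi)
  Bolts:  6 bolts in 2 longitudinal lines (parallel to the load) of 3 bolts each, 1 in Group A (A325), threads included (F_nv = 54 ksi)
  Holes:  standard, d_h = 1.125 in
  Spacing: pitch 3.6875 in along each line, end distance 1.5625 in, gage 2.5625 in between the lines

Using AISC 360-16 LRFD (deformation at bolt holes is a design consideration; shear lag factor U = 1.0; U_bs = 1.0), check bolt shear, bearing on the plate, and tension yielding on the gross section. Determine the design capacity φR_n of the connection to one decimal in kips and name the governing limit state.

105.5 kips (gross-section yield governs)

Bolt shear: A_b = π(1)²/4 = 0.7854 in². φR_n = 0.75 × 54 × 0.7854 × 6 × 1 = 190.9 kips.
Bearing (0.3125 in plate, F_u = 70 ksi): end bolts L_c = 1.5625 − 1.125/2 = 1, R_n = min(1.2×1×0.3125×70, 2.4×1×0.3125×70) = 26.25 kips/bolt; interior L_c = 3.6875 − 1.125 = 2.5625, R_n = 52.5 kips/bolt. φR_n = 0.75 × (2×26.25 + 4×52.5) = 196.9 kips.
Tension yield (gross): A_g = 7.5×0.3125 = 2.3438 in². φR_n = 0.90 × 50 × 2.3438 = 105.5 kips.
Governing: min(190.9, 196.9, 105.5) = 105.5 kips → gross-section yield.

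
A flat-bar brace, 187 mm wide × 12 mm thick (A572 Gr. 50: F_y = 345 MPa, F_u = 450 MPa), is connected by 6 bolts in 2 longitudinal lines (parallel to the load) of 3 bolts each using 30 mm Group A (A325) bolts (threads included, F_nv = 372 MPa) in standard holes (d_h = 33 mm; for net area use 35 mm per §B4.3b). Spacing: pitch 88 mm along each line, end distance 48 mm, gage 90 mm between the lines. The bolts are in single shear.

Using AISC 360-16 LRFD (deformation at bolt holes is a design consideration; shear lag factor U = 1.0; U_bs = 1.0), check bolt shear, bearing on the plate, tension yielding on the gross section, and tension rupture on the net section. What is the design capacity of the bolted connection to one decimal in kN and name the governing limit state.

473.9 kN (net-section rupture governs)

Bolt shear: A_b = π(30)²/4 = 706.86 mm². φR_n = 0.75 × 372 × 706.86 × 6 × 1 = 1183.3 kN.
Bearing (12 mm plate, F_u = 450 MPa): end bolts L_c = 48 − 33/2 = 31.5, R_n = min(1.2×31.5×12×450, 2.4×30×12×450) = 204.12 kN/bolt; interior L_c = 88 − 33 = 55, R_n = 356.4 kN/bolt. φR_n = 0.75 × (2×204.12 + 4×356.4) = 1375.4 kN.
Tension yield (gross): A_g = 187×12 = 2244 mm². φR_n = 0.90 × 345 × 2244 = 696.8 kN.
Tension rupture (net): A_n = (187 − 2×35)×12 = 1404 mm² (U = 1.0, A_e = A_n). φR_n = 0.75 × 450 × 1404 = 473.9 kN.
Governing: min(1183.3, 1375.4, 696.8, 473.9) = 473.9 kN → net-section rupture.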